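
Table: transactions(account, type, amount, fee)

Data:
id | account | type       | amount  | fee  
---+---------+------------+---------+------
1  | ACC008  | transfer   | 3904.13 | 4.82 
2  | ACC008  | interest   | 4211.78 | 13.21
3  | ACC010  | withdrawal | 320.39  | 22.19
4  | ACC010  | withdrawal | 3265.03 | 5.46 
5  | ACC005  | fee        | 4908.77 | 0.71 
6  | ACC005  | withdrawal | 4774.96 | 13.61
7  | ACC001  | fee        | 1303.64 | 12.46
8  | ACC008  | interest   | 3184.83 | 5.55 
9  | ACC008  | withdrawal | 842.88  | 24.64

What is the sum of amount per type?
SELECT type, SUM(amount) as result
FROM transactions
GROUP BY type

Result:
  fee: 6212.41
  interest: 7396.61
  transfer: 3904.13
  withdrawal: 9203.26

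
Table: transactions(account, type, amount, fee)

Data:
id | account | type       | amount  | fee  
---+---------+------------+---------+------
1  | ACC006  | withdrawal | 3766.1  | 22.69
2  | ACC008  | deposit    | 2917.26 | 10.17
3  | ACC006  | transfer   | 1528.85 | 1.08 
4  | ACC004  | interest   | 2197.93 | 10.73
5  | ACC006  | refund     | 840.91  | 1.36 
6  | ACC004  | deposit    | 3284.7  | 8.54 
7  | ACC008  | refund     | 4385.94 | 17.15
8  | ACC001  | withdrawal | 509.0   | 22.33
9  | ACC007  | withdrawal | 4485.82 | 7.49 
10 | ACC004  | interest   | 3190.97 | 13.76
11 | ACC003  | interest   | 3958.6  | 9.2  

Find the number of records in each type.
SELECT type, COUNT(*) as count
FROM transactions
GROUP BY type

Result:
  deposit: 2
  interest: 3
  refund: 2
  transfer: 1
  withdrawal: 3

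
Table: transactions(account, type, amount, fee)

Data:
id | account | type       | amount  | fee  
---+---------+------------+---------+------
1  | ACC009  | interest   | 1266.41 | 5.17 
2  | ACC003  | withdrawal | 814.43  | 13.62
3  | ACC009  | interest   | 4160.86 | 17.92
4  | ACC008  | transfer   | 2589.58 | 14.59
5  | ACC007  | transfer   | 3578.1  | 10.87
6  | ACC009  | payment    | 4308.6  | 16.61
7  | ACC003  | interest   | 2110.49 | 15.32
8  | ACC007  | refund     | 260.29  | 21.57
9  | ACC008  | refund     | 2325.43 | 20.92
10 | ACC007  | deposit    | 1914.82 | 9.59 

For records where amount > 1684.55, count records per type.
SELECT type, COUNT(*)
FROM transactions
WHERE amount > 1684.55
GROUP BY type

Note: WHERE filters rows before grouping.

Result:
  deposit: 1
  interest: 2
  payment: 1
  refund: 1
  transfer: 2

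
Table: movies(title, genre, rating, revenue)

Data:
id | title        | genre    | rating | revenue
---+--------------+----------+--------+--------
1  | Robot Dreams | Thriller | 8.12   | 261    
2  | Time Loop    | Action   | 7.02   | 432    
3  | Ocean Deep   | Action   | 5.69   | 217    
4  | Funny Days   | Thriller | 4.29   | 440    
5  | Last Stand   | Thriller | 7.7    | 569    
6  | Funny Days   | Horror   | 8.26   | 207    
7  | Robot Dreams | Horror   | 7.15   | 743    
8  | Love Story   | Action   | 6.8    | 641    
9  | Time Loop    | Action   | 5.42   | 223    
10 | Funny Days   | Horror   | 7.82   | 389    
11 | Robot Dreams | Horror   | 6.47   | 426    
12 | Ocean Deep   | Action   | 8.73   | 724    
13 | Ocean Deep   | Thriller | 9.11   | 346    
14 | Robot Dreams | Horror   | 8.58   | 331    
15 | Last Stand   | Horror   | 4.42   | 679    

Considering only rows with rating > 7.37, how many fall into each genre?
SELECT genre, COUNT(*)
FROM movies
WHERE rating > 7.37
GROUP BY genre

Note: WHERE filters rows before grouping.

Result:
  Action: 1
  Horror: 3
  Thriller: 3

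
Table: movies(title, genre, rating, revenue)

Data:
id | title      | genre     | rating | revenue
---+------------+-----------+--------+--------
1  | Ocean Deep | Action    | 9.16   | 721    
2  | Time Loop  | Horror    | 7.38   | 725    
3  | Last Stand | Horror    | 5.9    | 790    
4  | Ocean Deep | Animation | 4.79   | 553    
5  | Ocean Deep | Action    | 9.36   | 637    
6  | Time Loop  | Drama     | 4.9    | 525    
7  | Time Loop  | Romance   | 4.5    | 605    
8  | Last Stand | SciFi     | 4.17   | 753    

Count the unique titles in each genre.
SELECT genre, COUNT(DISTINCT title)
FROM movies
GROUP BY genre

Result:
  Action: 1 distinct
  Animation: 1 distinct
  Drama: 1 distinct
  Horror: 2 distinct
  Romance: 1 distinct
  SciFi: 1 distinct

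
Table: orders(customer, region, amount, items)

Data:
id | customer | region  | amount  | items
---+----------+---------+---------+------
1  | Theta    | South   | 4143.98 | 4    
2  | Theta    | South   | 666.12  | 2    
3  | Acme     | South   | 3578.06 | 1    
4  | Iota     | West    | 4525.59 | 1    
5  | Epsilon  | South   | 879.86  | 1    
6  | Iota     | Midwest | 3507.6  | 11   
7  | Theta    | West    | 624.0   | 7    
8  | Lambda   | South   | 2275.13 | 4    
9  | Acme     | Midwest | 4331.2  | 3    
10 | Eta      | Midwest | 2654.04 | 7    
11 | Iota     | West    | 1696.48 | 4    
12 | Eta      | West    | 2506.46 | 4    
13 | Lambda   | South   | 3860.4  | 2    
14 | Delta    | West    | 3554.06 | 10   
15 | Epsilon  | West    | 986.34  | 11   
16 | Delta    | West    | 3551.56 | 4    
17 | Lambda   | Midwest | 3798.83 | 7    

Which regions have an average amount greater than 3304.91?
SELECT region, AVG(amount)
FROM orders
GROUP BY region
HAVING AVG(amount) > 3304.91

Result:
  Midwest: avg=3572.92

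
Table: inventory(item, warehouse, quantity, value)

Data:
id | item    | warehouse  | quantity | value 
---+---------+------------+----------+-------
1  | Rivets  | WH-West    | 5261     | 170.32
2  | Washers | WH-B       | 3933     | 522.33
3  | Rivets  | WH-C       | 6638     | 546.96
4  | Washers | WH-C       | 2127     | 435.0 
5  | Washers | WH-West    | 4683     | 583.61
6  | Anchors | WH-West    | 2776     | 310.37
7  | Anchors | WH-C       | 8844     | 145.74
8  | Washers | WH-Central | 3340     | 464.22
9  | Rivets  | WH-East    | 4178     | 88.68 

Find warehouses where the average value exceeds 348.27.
SELECT warehouse, AVG(value)
FROM inventory
GROUP BY warehouse
HAVING AVG(value) > 348.27

Result:
  WH-B: avg=522.33
  WH-C: avg=375.90
  WH-Central: avg=464.22
  WH-West: avg=354.77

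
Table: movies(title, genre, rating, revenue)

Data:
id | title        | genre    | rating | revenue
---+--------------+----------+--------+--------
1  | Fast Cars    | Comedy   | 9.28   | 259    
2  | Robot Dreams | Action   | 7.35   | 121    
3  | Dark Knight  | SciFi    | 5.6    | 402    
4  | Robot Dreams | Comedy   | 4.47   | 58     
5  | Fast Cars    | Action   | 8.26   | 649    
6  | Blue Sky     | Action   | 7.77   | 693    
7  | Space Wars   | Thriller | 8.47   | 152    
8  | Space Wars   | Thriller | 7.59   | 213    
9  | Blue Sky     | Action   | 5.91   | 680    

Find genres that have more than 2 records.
SELECT genre, COUNT(*) as cnt
FROM movies
GROUP BY genre
HAVING COUNT(*) > 2

Result:
  Action: 4

Note: HAVING filters groups after aggregation, WHERE filters rows before.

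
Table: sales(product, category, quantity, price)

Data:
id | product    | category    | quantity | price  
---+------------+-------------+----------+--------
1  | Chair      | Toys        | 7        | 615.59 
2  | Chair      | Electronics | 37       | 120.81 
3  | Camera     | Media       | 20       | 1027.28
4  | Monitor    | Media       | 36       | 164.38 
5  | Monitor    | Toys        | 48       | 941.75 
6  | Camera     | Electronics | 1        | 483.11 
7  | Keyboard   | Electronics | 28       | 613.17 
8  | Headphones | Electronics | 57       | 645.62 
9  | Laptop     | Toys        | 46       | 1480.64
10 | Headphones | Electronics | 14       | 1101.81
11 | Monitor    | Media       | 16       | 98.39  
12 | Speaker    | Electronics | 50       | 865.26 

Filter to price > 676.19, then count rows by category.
SELECT category, COUNT(*)
FROM sales
WHERE price > 676.19
GROUP BY category

Note: WHERE filters rows before grouping.

Result:
  Electronics: 2
  Media: 1
  Toys: 2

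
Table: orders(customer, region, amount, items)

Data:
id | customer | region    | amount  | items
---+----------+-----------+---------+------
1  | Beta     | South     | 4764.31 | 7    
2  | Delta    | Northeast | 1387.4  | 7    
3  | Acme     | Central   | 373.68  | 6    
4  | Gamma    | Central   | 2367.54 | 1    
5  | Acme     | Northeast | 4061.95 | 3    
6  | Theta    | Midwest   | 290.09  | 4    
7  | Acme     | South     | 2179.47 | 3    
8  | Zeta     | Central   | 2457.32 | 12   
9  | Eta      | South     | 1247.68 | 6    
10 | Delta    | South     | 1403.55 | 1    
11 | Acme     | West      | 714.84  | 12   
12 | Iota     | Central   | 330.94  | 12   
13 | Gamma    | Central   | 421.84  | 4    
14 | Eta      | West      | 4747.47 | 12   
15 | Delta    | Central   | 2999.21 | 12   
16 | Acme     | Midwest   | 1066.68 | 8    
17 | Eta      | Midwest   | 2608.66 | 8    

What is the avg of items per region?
SELECT region, AVG(items) as result
FROM orders
GROUP BY region

Result:
  Central: 7.83
  Midwest: 6.67
  Northeast: 5.00
  South: 4.25
  West: 12.00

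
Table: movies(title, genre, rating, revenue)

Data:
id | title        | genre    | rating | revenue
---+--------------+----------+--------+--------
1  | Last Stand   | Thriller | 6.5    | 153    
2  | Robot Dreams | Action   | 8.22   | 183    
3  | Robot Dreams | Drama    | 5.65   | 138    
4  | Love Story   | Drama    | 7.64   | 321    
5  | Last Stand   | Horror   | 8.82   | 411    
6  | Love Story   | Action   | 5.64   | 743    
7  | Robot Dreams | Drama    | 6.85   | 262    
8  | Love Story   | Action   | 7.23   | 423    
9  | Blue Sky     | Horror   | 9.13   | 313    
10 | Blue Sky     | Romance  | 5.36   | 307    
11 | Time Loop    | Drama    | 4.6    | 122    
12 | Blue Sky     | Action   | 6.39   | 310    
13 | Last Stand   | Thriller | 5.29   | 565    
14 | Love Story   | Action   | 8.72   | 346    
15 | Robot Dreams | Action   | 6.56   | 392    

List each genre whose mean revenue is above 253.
SELECT genre, AVG(revenue)
FROM movies
GROUP BY genre
HAVING AVG(revenue) > 253

Result:
  Action: avg=399.50
  Horror: avg=362.00
  Romance: avg=307.00
  Thriller: avg=359.00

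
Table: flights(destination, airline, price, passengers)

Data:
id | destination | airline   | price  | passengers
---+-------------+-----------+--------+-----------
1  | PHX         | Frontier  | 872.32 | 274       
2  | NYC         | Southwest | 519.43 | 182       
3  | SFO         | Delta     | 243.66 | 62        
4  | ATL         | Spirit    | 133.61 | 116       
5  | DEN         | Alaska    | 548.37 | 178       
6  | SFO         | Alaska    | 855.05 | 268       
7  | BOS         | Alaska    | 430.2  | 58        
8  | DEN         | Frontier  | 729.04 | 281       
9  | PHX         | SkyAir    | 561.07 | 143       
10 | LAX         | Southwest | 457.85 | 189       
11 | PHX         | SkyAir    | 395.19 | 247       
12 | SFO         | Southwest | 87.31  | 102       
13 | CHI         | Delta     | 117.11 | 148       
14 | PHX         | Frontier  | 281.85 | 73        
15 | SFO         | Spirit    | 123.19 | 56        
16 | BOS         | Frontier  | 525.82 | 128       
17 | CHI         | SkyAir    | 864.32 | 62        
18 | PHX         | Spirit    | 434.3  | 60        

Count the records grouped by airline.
SELECT airline, COUNT(*) as count
FROM flights
GROUP BY airline

Result:
  Alaska: 3
  Delta: 2
  Frontier: 4
  SkyAir: 3
  Southwest: 3
  Spirit: 3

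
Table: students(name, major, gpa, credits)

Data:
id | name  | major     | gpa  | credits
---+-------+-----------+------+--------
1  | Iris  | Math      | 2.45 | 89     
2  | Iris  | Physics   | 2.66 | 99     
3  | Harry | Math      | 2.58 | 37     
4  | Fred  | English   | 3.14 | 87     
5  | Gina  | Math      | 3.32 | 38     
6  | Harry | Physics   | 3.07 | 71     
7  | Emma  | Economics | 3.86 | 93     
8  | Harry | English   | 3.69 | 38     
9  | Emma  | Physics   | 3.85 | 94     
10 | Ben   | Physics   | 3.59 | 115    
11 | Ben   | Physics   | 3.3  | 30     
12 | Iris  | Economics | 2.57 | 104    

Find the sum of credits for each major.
SELECT major, SUM(credits) as result
FROM students
GROUP BY major

Result:
  Economics: 197
  English: 125
  Math: 164
  Physics: 409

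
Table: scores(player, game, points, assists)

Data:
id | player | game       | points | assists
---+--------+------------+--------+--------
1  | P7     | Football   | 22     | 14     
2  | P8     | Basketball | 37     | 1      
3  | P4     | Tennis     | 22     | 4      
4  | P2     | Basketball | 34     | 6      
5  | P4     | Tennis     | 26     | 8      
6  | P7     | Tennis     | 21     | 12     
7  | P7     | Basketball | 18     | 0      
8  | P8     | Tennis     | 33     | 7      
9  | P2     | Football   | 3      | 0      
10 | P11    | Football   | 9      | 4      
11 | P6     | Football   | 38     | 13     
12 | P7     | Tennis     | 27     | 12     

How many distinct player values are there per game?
SELECT game, COUNT(DISTINCT player)
FROM scores
GROUP BY game

Result:
  Basketball: 3 distinct
  Football: 4 distinct
  Tennis: 3 distinct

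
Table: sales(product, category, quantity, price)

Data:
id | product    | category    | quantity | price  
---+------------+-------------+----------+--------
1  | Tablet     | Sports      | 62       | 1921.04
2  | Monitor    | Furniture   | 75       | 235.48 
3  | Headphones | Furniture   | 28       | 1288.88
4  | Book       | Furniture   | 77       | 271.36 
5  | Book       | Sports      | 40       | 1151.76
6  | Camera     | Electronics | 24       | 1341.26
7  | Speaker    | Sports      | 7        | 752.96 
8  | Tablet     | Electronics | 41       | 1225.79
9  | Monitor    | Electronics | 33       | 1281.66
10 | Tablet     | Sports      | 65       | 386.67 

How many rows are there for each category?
SELECT category, COUNT(*) as count
FROM sales
GROUP BY category

Result:
  Electronics: 3
  Furniture: 3
  Sports: 4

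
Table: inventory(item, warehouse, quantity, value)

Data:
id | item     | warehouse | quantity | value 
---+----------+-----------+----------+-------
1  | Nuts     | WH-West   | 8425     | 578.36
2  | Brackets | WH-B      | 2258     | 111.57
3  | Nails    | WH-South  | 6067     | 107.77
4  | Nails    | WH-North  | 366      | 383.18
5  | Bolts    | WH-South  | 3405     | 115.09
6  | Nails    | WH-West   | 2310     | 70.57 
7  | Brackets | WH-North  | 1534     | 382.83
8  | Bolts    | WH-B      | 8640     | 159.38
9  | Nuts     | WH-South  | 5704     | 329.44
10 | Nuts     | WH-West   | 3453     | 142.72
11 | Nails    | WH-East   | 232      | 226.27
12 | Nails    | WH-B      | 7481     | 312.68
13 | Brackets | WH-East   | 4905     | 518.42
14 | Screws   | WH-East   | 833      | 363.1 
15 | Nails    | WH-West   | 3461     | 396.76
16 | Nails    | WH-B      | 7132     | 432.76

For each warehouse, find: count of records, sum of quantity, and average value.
SELECT warehouse,
       COUNT(*) as cnt,
       SUM(quantity) as total_quantity,
       AVG(value) as avg_value
FROM inventory
GROUP BY warehouse

Result:
  WH-B: 4 records, 25511 total quantity, 254.10 avg value
  WH-East: 3 records, 5970 total quantity, 369.26 avg value
  WH-North: 2 records, 1900 total quantity, 383.01 avg value
  WH-South: 3 records, 15176 total quantity, 184.10 avg value
  WH-West: 4 records, 17649 total quantity, 297.10 avg value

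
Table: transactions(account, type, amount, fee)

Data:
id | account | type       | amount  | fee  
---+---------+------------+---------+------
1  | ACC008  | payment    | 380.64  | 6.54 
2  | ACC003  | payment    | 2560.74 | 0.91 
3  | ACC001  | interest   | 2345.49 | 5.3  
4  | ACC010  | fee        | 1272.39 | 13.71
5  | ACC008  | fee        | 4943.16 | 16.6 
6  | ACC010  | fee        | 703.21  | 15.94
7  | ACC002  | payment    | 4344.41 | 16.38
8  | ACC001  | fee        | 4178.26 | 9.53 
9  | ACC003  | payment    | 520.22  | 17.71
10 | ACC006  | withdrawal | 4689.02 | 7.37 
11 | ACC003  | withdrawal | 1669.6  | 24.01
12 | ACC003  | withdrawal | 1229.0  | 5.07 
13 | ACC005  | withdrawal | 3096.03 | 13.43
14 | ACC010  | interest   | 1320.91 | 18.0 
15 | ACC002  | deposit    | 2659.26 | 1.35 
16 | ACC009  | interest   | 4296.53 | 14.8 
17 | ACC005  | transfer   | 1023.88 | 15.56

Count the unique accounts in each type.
SELECT type, COUNT(DISTINCT account)
FROM transactions
GROUP BY type

Result:
  deposit: 1 distinct
  fee: 3 distinct
  interest: 3 distinct
  payment: 3 distinct
  transfer: 1 distinct
  withdrawal: 3 distinct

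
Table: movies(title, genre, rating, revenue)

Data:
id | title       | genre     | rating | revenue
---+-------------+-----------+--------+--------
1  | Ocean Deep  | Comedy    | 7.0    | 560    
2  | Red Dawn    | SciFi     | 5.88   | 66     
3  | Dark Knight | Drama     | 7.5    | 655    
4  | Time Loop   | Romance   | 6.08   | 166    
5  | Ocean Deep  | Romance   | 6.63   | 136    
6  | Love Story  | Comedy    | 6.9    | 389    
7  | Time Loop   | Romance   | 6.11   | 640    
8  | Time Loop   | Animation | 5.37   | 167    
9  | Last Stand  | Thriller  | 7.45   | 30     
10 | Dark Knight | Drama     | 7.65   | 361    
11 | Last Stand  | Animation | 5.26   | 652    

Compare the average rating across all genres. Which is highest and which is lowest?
SELECT genre, AVG(rating)
FROM movies
GROUP BY genre
ORDER BY AVG(rating)

All groups:
  Animation: 5.32
  SciFi: 5.88
  Romance: 6.27
  Comedy: 6.95
  Thriller: 7.45
  Drama: 7.58

Highest: Drama (7.58)
Lowest: Animation (5.32)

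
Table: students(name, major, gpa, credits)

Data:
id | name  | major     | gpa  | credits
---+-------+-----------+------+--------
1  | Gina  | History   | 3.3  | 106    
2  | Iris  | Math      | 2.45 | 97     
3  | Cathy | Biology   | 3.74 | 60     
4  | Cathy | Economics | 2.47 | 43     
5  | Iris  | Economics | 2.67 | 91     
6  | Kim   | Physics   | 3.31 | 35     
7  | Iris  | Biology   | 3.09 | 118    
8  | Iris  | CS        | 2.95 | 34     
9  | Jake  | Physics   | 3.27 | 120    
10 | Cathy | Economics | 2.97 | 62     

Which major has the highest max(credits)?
SELECT major, MAX(credits) as val
FROM students
GROUP BY major
ORDER BY val DESC
LIMIT 1

Result: Physics with max(credits) = 120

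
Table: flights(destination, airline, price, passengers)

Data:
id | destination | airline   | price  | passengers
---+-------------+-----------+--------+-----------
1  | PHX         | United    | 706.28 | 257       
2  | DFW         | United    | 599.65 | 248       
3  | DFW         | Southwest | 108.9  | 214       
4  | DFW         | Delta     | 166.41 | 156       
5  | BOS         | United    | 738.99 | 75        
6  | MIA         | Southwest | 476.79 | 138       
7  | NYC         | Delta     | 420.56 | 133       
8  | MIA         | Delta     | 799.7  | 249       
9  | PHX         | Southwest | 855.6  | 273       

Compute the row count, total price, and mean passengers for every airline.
SELECT airline,
       COUNT(*) as cnt,
       SUM(price) as total_price,
       AVG(passengers) as avg_passengers
FROM flights
GROUP BY airline

Result:
  Delta: 3 records, 1386.67 total price, 179.33 avg passengers
  Southwest: 3 records, 1441.29 total price, 208.33 avg passengers
  United: 3 records, 2044.92 total price, 193.33 avg passengers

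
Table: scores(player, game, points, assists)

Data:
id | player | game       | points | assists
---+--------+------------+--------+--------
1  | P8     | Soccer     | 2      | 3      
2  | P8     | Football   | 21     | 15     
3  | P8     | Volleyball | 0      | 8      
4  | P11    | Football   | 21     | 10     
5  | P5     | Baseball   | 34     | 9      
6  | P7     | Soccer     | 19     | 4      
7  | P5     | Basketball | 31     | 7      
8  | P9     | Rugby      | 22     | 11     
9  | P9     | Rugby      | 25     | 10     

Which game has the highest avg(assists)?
SELECT game, AVG(assists) as val
FROM scores
GROUP BY game
ORDER BY val DESC
LIMIT 1

Result: Football with avg(assists) = 12.50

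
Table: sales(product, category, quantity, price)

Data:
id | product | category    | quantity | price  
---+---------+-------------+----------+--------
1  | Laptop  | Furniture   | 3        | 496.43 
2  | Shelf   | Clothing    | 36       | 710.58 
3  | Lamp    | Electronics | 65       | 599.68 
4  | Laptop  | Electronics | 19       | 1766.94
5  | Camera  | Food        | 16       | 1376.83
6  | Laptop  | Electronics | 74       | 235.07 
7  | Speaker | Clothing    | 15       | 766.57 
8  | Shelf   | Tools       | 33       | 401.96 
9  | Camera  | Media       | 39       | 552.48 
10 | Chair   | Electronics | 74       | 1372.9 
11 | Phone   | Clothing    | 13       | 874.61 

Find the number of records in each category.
SELECT category, COUNT(*) as count
FROM sales
GROUP BY category

Result:
  Clothing: 3
  Electronics: 4
  Food: 1
  Furniture: 1
  Media: 1
  Tools: 1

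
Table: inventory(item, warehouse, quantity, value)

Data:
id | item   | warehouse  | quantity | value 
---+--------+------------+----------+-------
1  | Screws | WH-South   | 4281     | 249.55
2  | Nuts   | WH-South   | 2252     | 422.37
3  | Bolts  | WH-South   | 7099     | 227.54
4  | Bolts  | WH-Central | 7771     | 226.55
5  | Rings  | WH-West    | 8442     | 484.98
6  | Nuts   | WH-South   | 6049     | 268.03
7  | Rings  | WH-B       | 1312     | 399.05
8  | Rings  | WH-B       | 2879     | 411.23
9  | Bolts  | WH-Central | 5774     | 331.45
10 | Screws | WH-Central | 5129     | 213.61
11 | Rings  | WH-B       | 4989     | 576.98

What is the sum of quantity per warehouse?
SELECT warehouse, SUM(quantity) as result
FROM inventory
GROUP BY warehouse

Result:
  WH-B: 9180
  WH-Central: 18674
  WH-South: 19681
  WH-West: 8442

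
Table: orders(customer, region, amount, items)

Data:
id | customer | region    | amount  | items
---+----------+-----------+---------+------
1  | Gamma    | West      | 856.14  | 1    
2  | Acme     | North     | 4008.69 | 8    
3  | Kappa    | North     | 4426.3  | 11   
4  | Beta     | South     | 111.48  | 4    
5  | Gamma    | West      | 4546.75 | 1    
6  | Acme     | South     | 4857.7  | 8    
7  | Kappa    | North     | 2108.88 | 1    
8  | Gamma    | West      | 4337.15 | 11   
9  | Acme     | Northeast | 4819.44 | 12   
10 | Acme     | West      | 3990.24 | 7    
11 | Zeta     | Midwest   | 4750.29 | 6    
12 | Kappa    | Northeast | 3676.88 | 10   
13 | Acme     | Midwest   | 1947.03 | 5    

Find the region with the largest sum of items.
SELECT region, SUM(items) as val
FROM orders
GROUP BY region
ORDER BY val DESC
LIMIT 1

Result: Northeast with sum(items) = 22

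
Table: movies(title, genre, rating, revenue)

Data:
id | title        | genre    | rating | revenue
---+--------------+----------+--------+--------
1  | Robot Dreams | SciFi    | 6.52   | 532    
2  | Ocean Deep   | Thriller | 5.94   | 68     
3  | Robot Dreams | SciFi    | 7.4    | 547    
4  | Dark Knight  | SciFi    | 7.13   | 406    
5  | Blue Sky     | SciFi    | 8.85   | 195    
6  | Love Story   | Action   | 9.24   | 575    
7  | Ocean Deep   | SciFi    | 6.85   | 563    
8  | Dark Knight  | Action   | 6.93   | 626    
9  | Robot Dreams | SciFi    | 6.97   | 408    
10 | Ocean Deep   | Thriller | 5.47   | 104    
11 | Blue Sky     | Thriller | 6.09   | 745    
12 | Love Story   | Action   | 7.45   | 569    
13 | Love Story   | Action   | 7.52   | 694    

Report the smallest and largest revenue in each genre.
SELECT genre, MIN(revenue), MAX(revenue)
FROM movies
GROUP BY genre

Result:
  Action: min=569, max=694
  SciFi: min=195, max=563
  Thriller: min=68, max=745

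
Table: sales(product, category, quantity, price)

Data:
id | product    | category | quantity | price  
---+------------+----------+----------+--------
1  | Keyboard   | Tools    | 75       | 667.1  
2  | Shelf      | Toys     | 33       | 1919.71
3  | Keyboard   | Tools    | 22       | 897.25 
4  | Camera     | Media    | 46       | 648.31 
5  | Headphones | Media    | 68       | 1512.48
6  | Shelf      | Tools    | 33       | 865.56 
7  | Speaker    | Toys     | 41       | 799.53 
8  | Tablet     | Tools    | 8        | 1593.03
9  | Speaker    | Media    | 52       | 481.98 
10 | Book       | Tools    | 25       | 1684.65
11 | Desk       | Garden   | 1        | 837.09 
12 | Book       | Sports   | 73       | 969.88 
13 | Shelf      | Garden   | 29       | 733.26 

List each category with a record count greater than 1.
SELECT category, COUNT(*) as cnt
FROM sales
GROUP BY category
HAVING COUNT(*) > 1

Result:
  Garden: 2
  Media: 3
  Tools: 5
  Toys: 2

Note: HAVING filters groups after aggregation, WHERE filters rows before.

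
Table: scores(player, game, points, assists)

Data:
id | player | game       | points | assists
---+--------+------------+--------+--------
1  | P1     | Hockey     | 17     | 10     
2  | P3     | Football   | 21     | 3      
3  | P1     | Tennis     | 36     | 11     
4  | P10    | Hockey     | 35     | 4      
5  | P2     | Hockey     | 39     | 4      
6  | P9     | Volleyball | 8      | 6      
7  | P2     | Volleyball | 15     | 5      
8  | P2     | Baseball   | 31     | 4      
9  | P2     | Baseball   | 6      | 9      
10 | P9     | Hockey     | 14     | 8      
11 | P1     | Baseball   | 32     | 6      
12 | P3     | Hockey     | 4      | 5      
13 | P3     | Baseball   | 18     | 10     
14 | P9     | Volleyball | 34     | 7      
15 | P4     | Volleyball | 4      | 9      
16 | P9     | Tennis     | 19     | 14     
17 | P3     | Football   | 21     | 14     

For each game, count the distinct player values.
SELECT game, COUNT(DISTINCT player)
FROM scores
GROUP BY game

Result:
  Baseball: 3 distinct
  Football: 1 distinct
  Hockey: 5 distinct
  Tennis: 2 distinct
  Volleyball: 3 distinct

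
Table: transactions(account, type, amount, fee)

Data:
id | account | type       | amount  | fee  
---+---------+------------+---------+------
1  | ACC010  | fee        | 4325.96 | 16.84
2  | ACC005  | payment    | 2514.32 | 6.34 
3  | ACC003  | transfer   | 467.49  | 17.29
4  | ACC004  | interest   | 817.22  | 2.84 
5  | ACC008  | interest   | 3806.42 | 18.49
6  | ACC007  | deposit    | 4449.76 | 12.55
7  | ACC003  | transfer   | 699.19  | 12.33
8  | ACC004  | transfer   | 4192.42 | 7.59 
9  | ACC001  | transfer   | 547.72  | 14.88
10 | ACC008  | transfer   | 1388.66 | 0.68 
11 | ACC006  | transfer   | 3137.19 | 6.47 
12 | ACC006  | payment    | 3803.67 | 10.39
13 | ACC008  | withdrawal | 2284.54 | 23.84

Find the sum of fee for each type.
SELECT type, SUM(fee) as result
FROM transactions
GROUP BY type

Result:
  deposit: 12.55
  fee: 16.84
  interest: 21.33
  payment: 16.73
  transfer: 59.24
  withdrawal: 23.84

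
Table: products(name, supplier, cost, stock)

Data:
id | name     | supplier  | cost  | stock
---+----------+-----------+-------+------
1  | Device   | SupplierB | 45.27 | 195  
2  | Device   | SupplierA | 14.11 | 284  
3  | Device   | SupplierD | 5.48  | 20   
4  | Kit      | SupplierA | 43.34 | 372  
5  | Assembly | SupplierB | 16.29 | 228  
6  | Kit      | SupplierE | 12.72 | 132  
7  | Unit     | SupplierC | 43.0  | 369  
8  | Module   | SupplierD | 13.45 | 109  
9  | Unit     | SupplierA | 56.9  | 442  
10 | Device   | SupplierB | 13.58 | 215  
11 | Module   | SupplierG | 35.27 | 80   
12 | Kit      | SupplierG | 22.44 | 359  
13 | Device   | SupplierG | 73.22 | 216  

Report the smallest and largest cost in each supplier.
SELECT supplier, MIN(cost), MAX(cost)
FROM products
GROUP BY supplier

Result:
  SupplierA: min=14.11, max=56.90
  SupplierB: min=13.58, max=45.27
  SupplierC: min=43.00, max=43.00
  SupplierD: min=5.48, max=13.45
  SupplierE: min=12.72, max=12.72
  SupplierG: min=22.44, max=73.22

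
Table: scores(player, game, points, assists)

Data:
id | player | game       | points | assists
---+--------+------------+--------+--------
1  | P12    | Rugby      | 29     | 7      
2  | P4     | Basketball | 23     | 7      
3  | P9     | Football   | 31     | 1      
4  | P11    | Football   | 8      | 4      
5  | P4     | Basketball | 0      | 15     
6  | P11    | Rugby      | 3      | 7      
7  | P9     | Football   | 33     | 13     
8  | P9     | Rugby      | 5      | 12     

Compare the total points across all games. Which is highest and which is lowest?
SELECT game, SUM(points)
FROM scores
GROUP BY game
ORDER BY SUM(points)

All groups:
  Basketball: 23
  Rugby: 37
  Football: 72

Highest: Football (72)
Lowest: Basketball (23)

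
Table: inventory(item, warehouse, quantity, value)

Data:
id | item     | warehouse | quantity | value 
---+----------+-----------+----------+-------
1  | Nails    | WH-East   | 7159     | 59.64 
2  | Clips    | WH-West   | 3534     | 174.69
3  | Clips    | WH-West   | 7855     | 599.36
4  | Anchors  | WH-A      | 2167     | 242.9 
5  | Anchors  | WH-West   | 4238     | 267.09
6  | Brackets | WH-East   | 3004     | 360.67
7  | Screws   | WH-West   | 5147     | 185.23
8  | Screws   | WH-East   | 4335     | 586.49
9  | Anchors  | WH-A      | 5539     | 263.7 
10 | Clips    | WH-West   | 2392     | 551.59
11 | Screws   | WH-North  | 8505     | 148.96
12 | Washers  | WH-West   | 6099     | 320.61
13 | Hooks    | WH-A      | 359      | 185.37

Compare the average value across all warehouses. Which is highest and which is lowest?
SELECT warehouse, AVG(value)
FROM inventory
GROUP BY warehouse
ORDER BY AVG(value)

All groups:
  WH-North: 148.96
  WH-A: 230.66
  WH-East: 335.60
  WH-West: 349.76

Highest: WH-West (349.76)
Lowest: WH-North (148.96)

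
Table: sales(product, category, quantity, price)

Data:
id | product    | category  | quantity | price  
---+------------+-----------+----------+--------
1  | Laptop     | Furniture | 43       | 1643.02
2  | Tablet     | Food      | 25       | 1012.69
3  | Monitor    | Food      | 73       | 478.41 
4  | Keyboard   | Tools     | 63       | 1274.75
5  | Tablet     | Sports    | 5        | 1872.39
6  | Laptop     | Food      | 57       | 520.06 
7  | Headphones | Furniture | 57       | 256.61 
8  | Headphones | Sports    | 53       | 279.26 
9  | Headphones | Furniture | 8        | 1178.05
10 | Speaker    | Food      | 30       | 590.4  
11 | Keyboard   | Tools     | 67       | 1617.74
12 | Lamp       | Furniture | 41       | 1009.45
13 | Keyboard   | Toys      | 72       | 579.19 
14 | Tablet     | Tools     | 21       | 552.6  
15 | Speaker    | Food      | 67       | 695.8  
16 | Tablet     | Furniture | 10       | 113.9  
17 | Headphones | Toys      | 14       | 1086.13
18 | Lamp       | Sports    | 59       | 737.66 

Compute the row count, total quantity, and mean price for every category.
SELECT category,
       COUNT(*) as cnt,
       SUM(quantity) as total_quantity,
       AVG(price) as avg_price
FROM sales
GROUP BY category

Result:
  Food: 5 records, 252 total quantity, 659.47 avg price
  Furniture: 5 records, 159 total quantity, 840.21 avg price
  Sports: 3 records, 117 total quantity, 963.10 avg price
  Tools: 3 records, 151 total quantity, 1148.36 avg price
  Toys: 2 records, 86 total quantity, 832.66 avg price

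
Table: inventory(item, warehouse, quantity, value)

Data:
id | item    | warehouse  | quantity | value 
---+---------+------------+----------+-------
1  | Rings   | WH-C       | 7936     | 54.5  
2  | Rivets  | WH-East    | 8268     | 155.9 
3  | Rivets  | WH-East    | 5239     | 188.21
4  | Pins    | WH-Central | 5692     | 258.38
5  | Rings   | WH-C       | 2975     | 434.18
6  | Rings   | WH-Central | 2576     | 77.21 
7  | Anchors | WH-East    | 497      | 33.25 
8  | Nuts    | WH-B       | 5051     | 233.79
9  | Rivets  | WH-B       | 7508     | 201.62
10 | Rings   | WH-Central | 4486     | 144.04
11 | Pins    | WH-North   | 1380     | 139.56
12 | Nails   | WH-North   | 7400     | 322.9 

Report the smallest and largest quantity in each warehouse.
SELECT warehouse, MIN(quantity), MAX(quantity)
FROM inventory
GROUP BY warehouse

Result:
  WH-B: min=5051, max=7508
  WH-C: min=2975, max=7936
  WH-Central: min=2576, max=5692
  WH-East: min=497, max=8268
  WH-North: min=1380, max=7400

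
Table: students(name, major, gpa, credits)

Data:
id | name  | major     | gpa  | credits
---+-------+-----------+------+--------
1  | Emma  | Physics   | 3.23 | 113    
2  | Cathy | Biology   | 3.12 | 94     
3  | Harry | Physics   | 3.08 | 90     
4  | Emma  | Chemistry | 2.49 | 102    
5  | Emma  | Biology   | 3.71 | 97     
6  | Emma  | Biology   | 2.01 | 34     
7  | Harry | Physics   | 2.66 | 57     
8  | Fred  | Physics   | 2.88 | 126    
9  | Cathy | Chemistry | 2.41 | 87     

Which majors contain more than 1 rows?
SELECT major, COUNT(*) as cnt
FROM students
GROUP BY major
HAVING COUNT(*) > 1

Result:
  Biology: 3
  Chemistry: 2
  Physics: 4

Note: HAVING filters groups after aggregation, WHERE filters rows before.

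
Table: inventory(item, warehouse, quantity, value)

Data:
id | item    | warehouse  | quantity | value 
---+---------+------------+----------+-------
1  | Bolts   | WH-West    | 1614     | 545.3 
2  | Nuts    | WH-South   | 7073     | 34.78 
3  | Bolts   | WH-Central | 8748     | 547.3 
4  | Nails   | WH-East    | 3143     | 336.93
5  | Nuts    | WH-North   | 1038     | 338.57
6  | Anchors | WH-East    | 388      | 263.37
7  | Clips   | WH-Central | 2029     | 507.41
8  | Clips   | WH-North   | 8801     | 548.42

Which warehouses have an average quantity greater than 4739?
SELECT warehouse, AVG(quantity)
FROM inventory
GROUP BY warehouse
HAVING AVG(quantity) > 4739

Result:
  WH-Central: avg=5388.50
  WH-North: avg=4919.50
  WH-South: avg=7073.00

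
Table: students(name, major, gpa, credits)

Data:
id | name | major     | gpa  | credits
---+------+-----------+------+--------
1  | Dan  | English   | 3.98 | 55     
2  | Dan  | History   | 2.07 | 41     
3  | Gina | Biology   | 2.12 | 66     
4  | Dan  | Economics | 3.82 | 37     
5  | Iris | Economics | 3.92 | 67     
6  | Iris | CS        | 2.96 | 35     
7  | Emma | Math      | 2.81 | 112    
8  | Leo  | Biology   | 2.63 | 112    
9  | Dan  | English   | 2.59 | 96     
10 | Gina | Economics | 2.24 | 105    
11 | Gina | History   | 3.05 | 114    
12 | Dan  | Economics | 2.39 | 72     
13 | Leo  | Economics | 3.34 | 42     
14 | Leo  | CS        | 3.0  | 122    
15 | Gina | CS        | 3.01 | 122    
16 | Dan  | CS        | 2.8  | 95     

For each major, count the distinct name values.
SELECT major, COUNT(DISTINCT name)
FROM students
GROUP BY major

Result:
  Biology: 2 distinct
  CS: 4 distinct
  Economics: 4 distinct
  English: 1 distinct
  History: 2 distinct
  Math: 1 distinct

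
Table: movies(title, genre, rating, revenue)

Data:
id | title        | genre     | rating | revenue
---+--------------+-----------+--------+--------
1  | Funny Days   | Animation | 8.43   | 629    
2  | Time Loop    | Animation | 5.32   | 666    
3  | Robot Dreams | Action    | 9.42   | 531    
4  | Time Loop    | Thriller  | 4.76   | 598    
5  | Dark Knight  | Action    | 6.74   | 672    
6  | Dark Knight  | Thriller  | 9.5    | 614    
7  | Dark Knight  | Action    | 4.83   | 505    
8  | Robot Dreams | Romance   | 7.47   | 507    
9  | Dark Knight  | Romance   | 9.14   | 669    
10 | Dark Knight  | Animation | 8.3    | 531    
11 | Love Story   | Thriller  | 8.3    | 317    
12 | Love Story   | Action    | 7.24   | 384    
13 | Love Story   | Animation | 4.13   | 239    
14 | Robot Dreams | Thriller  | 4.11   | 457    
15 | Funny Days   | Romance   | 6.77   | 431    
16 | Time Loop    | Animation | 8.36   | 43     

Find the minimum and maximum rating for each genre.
SELECT genre, MIN(rating), MAX(rating)
FROM movies
GROUP BY genre

Result:
  Action: min=4.83, max=9.42
  Animation: min=4.13, max=8.43
  Romance: min=6.77, max=9.14
  Thriller: min=4.11, max=9.50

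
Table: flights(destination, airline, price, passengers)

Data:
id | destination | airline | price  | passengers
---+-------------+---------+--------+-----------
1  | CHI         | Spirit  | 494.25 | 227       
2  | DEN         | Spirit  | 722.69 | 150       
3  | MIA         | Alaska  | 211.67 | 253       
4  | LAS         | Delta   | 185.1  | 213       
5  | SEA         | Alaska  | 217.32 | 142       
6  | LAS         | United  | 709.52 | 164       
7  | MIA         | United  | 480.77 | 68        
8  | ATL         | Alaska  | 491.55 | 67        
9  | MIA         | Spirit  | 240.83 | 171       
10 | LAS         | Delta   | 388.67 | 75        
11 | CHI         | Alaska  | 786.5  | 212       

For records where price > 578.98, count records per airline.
SELECT airline, COUNT(*)
FROM flights
WHERE price > 578.98
GROUP BY airline

Note: WHERE filters rows before grouping.

Result:
  Alaska: 1
  Spirit: 1
  United: 1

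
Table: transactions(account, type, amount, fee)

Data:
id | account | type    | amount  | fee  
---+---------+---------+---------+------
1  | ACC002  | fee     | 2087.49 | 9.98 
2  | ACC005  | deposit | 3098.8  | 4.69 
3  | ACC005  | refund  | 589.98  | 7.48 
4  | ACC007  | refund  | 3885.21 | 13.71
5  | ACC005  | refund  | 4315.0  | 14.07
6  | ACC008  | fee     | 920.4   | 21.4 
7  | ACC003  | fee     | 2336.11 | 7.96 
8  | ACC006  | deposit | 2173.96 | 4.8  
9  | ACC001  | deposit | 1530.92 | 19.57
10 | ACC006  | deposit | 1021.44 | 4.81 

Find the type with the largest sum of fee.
SELECT type, SUM(fee) as val
FROM transactions
GROUP BY type
ORDER BY val DESC
LIMIT 1

Result: fee with sum(fee) = 39.34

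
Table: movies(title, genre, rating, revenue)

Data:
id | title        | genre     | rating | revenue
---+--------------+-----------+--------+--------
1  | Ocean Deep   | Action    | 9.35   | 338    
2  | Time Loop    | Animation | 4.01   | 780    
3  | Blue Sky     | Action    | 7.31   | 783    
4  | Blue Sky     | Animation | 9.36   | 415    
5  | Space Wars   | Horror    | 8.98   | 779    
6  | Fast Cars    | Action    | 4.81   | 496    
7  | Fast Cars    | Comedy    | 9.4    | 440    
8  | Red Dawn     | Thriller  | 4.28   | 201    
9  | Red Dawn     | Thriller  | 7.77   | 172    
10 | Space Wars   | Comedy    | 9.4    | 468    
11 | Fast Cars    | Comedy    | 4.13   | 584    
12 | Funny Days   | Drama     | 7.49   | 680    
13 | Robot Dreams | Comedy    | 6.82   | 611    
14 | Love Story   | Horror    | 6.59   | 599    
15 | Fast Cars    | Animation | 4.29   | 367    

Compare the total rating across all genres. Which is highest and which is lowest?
SELECT genre, SUM(rating)
FROM movies
GROUP BY genre
ORDER BY SUM(rating)

All groups:
  Drama: 7.49
  Thriller: 12.05
  Horror: 15.57
  Animation: 17.66
  Action: 21.47
  Comedy: 29.75

Highest: Comedy (29.75)
Lowest: Drama (7.49)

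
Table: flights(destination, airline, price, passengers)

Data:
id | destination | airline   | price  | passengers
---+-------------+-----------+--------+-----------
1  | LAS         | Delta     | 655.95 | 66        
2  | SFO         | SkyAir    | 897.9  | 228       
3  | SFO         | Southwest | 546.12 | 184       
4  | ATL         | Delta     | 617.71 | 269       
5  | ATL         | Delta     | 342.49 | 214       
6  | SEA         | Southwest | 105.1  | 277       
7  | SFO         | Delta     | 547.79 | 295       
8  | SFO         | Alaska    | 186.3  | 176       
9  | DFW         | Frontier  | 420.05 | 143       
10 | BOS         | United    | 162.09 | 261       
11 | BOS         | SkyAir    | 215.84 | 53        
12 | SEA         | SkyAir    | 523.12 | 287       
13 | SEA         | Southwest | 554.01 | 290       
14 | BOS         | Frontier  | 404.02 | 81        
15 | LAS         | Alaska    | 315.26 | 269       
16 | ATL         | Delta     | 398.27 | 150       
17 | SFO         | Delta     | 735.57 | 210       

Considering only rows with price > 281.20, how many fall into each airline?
SELECT airline, COUNT(*)
FROM flights
WHERE price > 281.20
GROUP BY airline

Note: WHERE filters rows before grouping.

Result:
  Alaska: 1
  Delta: 6
  Frontier: 2
  SkyAir: 2
  Southwest: 2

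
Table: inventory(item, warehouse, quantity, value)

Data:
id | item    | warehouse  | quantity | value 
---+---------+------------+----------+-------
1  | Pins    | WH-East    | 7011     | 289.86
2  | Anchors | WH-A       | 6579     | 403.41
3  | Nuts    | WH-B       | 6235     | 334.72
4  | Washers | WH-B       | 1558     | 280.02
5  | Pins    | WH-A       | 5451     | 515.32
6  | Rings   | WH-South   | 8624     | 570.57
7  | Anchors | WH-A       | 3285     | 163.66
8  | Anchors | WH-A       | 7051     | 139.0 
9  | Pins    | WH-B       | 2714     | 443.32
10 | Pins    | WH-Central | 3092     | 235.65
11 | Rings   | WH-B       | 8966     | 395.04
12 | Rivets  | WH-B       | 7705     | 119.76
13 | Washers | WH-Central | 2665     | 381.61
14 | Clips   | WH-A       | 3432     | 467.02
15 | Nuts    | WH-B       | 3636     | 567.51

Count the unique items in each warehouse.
SELECT warehouse, COUNT(DISTINCT item)
FROM inventory
GROUP BY warehouse

Result:
  WH-A: 3 distinct
  WH-B: 5 distinct
  WH-Central: 2 distinct
  WH-East: 1 distinct
  WH-South: 1 distinct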